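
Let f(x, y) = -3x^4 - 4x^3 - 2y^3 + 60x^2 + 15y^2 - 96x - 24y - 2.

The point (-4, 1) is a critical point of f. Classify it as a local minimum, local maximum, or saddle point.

The mixed partial ∂²f/∂x∂y is 0, so the Hessian at any point is diag(f_xx, f_yy) = diag(12(-3x^2 - 2x + 10), 6(-2y + 5)).
At (-4, 1): H = diag(-360, 18).
The eigenvalues have opposite signs, so H is indefinite: a saddle point.

saddle point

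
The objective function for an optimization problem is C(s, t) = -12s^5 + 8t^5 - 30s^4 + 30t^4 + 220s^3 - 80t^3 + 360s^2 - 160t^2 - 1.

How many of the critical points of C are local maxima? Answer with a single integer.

4

C separates as a function of s plus a function of t, so ∇C=0 decouples.
∂C/∂s = -60s(s - 3)(s + 1)(s + 4) = 0 at s ∈ {-4, -1, 0, 3}; ∂C/∂t = 40t(t - 2)(t + 1)(t + 4) = 0 at t ∈ {-4, -1, 0, 2}.
The Hessian is diagonal: diag(C_ss, C_tt). Second derivatives: C_ss(-4)=5040, C_ss(-1)=-720, C_ss(0)=720, C_ss(3)=-5040; C_tt(-4)=-2880, C_tt(-1)=360, C_tt(0)=-320, C_tt(2)=1440.
Local maxima occur where both diagonal entries negative: (-1, -4), (-1, 0), (3, -4), (3, 0). Count: 4.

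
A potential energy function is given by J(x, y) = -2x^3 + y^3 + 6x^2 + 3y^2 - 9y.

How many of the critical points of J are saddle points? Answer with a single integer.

J separates as a function of x plus a function of y, so ∇J=0 decouples.
∂J/∂x = -6x(x - 2) = 0 at x ∈ {0, 2}; ∂J/∂y = 3(y - 1)(y + 3) = 0 at y ∈ {-3, 1}.
The Hessian is diagonal: diag(J_xx, J_yy). Second derivatives: J_xx(0)=12, J_xx(2)=-12; J_yy(-3)=-12, J_yy(1)=12.
Saddle points occur where the two diagonal entries have opposite signs: (0, -3), (2, 1). Count: 2.

2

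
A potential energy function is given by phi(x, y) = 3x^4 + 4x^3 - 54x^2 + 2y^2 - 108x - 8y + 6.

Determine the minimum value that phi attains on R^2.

-461

phi(x,y) separates as P(x) + Q(y) + 6, so its minimum is min P + min Q + 6.
P'(x) = 12(x - 3)(x + 1)(x + 3) vanishes at x ∈ {-3, -1, 3}; Q'(y) = 4y - 8 vanishes at y ∈ {2}.
Local minima of P (where P''>0): P(-3)=-27, P(3)=-459. Local minima of Q: Q(2)=-8.
So the global minimum of phi is P(3) + Q(2) + 6 = -459 − 8 + 6 = -461, attained at (3, 2).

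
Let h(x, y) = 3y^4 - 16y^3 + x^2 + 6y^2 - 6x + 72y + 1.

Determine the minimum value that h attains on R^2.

-55

h(x,y) separates as P(x) + Q(y) + 1, so its minimum is min P + min Q + 1.
P'(x) = 2x - 6 vanishes at x ∈ {3}; Q'(y) = 12(y - 3)(y - 2)(y + 1) vanishes at y ∈ {-1, 2, 3}.
Local minima of P (where P''>0): P(3)=-9. Local minima of Q: Q(-1)=-47, Q(3)=81.
So the global minimum of h is P(3) + Q(-1) + 1 = -9 − 47 + 1 = -55, attained at (3, -1).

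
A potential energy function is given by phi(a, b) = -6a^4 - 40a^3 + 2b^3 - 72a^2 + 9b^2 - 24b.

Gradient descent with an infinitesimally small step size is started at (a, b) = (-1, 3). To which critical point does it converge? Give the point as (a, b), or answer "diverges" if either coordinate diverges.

phi is separable, so gradient descent decouples: a follows -∂phi/∂a, b follows -∂phi/∂b.
∂phi/∂a = -24a(a + 2)(a + 3); at a=-1 this is 48, so a decreases.
∂phi/∂b = 6(b - 1)(b + 4); at b=3 this is 84, so b decreases.
a converges to its nearest critical value -2 (a local min of the a-part); b converges to 1. The iterate converges to (-2, 1).

(-2, 1)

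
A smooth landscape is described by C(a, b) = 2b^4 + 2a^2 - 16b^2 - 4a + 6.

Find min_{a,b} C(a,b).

-28

C(a,b) separates as P(a) + Q(b) + 6, so its minimum is min P + min Q + 6.
P'(a) = 4a - 4 vanishes at a ∈ {1}; Q'(b) = 8b(b - 2)(b + 2) vanishes at b ∈ {-2, 0, 2}.
Local minima of P (where P''>0): P(1)=-2. Local minima of Q: Q(-2)=-32, Q(2)=-32.
So the global minimum of C is P(1) + Q(-2) + 6 = -2 − 32 + 6 = -28, attained at (1, -2).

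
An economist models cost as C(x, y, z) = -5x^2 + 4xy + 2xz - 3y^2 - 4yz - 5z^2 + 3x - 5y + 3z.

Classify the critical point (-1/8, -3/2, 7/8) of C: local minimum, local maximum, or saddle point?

local maximum

The Hessian is constant: H = [[-10, 4, 2], [4, -6, -4], [2, -4, -10]].
Leading principal minors: Δ₁ = -10, Δ₂ = 44, Δ₃ = -320.
The minors alternate sign starting negative (−, +, −), so H is negative definite: a local maximum.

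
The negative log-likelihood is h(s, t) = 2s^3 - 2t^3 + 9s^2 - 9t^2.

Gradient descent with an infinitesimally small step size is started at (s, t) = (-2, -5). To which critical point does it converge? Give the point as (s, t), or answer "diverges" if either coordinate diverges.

h is separable, so gradient descent decouples: s follows -∂h/∂s, t follows -∂h/∂t.
∂h/∂s = 6s(s + 3); at s=-2 this is -12, so s increases.
∂h/∂t = -6t(t + 3); at t=-5 this is -60, so t increases.
s converges to its nearest critical value 0 (a local min of the s-part); t converges to -3. The iterate converges to (0, -3).

(0, -3)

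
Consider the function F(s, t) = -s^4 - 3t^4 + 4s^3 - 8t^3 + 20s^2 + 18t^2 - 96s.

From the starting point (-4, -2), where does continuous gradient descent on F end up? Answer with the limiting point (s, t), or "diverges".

F is separable, so gradient descent decouples: s follows -∂F/∂s, t follows -∂F/∂t.
∂F/∂s = -4(s - 4)(s - 2)(s + 3); at s=-4 this is 192, so s decreases.
∂F/∂t = -12t(t - 1)(t + 3); at t=-2 this is -72, so t increases.
The s-coordinate has no critical point in that direction and runs off to infinity.

diverges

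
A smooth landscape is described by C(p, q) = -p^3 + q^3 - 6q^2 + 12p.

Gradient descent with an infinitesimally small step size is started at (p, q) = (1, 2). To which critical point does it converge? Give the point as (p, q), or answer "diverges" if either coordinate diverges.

C is separable, so gradient descent decouples: p follows -∂C/∂p, q follows -∂C/∂q.
∂C/∂p = -3(p - 2)(p + 2); at p=1 this is 9, so p decreases.
∂C/∂q = 3q(q - 4); at q=2 this is -12, so q increases.
p converges to its nearest critical value -2 (a local min of the p-part); q converges to 4. The iterate converges to (-2, 4).

(-2, 4)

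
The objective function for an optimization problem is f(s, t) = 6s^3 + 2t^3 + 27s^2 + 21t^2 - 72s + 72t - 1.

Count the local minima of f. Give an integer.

1

f separates as a function of s plus a function of t, so ∇f=0 decouples.
∂f/∂s = 18(s - 1)(s + 4) = 0 at s ∈ {-4, 1}; ∂f/∂t = 6(t + 3)(t + 4) = 0 at t ∈ {-4, -3}.
The Hessian is diagonal: diag(f_ss, f_tt). Second derivatives: f_ss(-4)=-90, f_ss(1)=90; f_tt(-4)=-6, f_tt(-3)=6.
Local minima occur where both diagonal entries positive: (1, -3). Count: 1.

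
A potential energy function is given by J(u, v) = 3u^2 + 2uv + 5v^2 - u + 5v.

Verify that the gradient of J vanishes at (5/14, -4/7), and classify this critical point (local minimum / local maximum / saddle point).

∇J = (6u + 2v - 1, 2u + 10v + 5); substituting (5/14, -4/7) gives ∇J = (0, 0), so (5/14, -4/7) is indeed a critical point.
The Hessian of J is constant: H = [[6, 2], [2, 10]].
det(H) = 6·10 − 2² = 56.
det(H) > 0 and tr(H) = 16 > 0, so H is positive definite and the point is a local minimum.

local minimum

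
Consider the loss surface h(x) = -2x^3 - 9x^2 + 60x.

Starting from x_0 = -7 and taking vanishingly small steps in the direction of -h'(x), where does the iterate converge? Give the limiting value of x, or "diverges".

-5

h'(x) = -6(x - 2)(x + 5), so h'(-7) = -108.
Gradient descent moves in the -h' direction, i.e. x is increasing.
The nearest critical point in that direction is x = -5, where h'' = 42 > 0 (a local minimum). The iterate converges there.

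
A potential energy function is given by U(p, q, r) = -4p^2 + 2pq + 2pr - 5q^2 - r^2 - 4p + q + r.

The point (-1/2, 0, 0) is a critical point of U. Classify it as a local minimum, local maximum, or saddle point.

The Hessian is constant: H = [[-8, 2, 2], [2, -10, 0], [2, 0, -2]].
Leading principal minors: Δ₁ = -8, Δ₂ = 76, Δ₃ = -112.
The minors alternate sign starting negative (−, +, −), so H is negative definite: a local maximum.

local maximum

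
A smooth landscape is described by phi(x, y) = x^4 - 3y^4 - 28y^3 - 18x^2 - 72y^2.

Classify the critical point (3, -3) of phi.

local minimum

The mixed partial ∂²phi/∂x∂y is 0, so the Hessian at any point is diag(phi_xx, phi_yy) = diag(12(x^2 - 3), -12(3y^2 + 14y + 12)).
At (3, -3): H = diag(72, 36).
Both eigenvalues are positive, so H is positive definite: a local minimum.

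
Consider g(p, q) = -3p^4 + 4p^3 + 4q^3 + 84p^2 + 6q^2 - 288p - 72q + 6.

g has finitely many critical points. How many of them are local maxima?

g separates as a function of p plus a function of q, so ∇g=0 decouples.
∂g/∂p = -12(p - 3)(p - 2)(p + 4) = 0 at p ∈ {-4, 2, 3}; ∂g/∂q = 12(q - 2)(q + 3) = 0 at q ∈ {-3, 2}.
The Hessian is diagonal: diag(g_pp, g_qq). Second derivatives: g_pp(-4)=-504, g_pp(2)=72, g_pp(3)=-84; g_qq(-3)=-60, g_qq(2)=60.
Local maxima occur where both diagonal entries negative: (-4, -3), (3, -3). Count: 2.

2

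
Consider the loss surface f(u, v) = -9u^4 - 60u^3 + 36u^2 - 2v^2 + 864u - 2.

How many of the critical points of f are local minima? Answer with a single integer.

0

f separates as a function of u plus a function of v, so ∇f=0 decouples.
∂f/∂u = -36(u - 2)(u + 3)(u + 4) = 0 at u ∈ {-4, -3, 2}; ∂f/∂v = -4v = 0 at v ∈ {0}.
The Hessian is diagonal: diag(f_uu, f_vv). Second derivatives: f_uu(-4)=-216, f_uu(-3)=180, f_uu(2)=-1080; f_vv(0)=-4.
Local minima occur where both diagonal entries positive: none. Count: 0.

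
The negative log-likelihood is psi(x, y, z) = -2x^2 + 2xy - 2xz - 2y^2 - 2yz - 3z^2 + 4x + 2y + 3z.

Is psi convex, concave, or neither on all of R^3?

concave

psi is quadratic, so its Hessian is the constant matrix H = [[-4, 2, -2], [2, -4, -2], [-2, -2, -6]].
Leading principal minors: -4, 12, -24.
Signs alternate −, +, − ⇒ H ≺ 0 ⇒ concave.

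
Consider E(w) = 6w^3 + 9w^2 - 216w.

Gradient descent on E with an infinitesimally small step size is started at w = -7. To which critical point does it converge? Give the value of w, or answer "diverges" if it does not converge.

diverges

E'(w) = 18(w - 3)(w + 4), so E'(-7) = 540.
Gradient descent moves in the -E' direction, i.e. w is decreasing.
There is no critical point below w=-7, and E' keeps the same sign, so the iterate runs off to −∞.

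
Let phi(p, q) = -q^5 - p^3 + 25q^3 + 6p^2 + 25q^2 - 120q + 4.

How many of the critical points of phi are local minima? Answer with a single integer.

2

phi separates as a function of p plus a function of q, so ∇phi=0 decouples.
∂phi/∂p = -3p(p - 4) = 0 at p ∈ {0, 4}; ∂phi/∂q = -5(q - 4)(q - 1)(q + 2)(q + 3) = 0 at q ∈ {-3, -2, 1, 4}.
The Hessian is diagonal: diag(phi_pp, phi_qq). Second derivatives: phi_pp(0)=12, phi_pp(4)=-12; phi_qq(-3)=140, phi_qq(-2)=-90, phi_qq(1)=180, phi_qq(4)=-630.
Local minima occur where both diagonal entries positive: (0, -3), (0, 1). Count: 2.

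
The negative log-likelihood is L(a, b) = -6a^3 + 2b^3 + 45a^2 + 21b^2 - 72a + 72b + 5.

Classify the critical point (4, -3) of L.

saddle point

The mixed partial ∂²L/∂a∂b is 0, so the Hessian at any point is diag(L_aa, L_bb) = diag(18(-2a + 5), 6(2b + 7)).
At (4, -3): H = diag(-54, 6).
The eigenvalues have opposite signs, so H is indefinite: a saddle point.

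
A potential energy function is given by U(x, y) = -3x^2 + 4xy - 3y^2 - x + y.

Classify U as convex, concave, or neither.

concave

U is quadratic, so its Hessian is the constant matrix H = [[-6, 4], [4, -6]].
det(H) = 20, tr(H) = -12.
det(H) > 0 and tr(H) < 0, so H is negative definite everywhere: concave.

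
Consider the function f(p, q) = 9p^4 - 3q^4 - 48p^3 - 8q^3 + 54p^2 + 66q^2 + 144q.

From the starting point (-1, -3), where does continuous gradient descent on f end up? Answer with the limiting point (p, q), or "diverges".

(0, -1)

f is separable, so gradient descent decouples: p follows -∂f/∂p, q follows -∂f/∂q.
∂f/∂p = 36p(p - 3)(p - 1); at p=-1 this is -288, so p increases.
∂f/∂q = -12(q - 3)(q + 1)(q + 4); at q=-3 this is -144, so q increases.
p converges to its nearest critical value 0 (a local min of the p-part); q converges to -1. The iterate converges to (0, -1).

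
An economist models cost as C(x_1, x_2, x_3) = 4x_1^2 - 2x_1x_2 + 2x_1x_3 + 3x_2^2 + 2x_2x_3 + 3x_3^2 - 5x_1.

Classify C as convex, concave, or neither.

convex

C is quadratic, so its Hessian is the constant matrix H = [[8, -2, 2], [-2, 6, 2], [2, 2, 6]].
Leading principal minors: 8, 44, 192.
All positive ⇒ H ≻ 0 ⇒ convex.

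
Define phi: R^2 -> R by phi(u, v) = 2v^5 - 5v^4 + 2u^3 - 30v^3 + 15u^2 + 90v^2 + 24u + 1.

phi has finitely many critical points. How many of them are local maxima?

2

phi separates as a function of u plus a function of v, so ∇phi=0 decouples.
∂phi/∂u = 6(u + 1)(u + 4) = 0 at u ∈ {-4, -1}; ∂phi/∂v = 10v(v - 3)(v - 2)(v + 3) = 0 at v ∈ {-3, 0, 2, 3}.
The Hessian is diagonal: diag(phi_uu, phi_vv). Second derivatives: phi_uu(-4)=-18, phi_uu(-1)=18; phi_vv(-3)=-900, phi_vv(0)=180, phi_vv(2)=-100, phi_vv(3)=180.
Local maxima occur where both diagonal entries negative: (-4, -3), (-4, 2). Count: 2.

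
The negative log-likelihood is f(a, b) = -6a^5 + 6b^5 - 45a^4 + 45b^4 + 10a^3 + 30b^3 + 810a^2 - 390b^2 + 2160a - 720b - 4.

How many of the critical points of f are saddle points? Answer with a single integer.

8

f separates as a function of a plus a function of b, so ∇f=0 decouples.
∂f/∂a = -30(a - 3)(a + 2)(a + 3)(a + 4) = 0 at a ∈ {-4, -3, -2, 3}; ∂f/∂b = 30(b - 2)(b + 1)(b + 3)(b + 4) = 0 at b ∈ {-4, -3, -1, 2}.
The Hessian is diagonal: diag(f_aa, f_bb). Second derivatives: f_aa(-4)=420, f_aa(-3)=-180, f_aa(-2)=300, f_aa(3)=-6300; f_bb(-4)=-540, f_bb(-3)=300, f_bb(-1)=-540, f_bb(2)=2700.
Saddle points occur where the two diagonal entries have opposite signs: (-4, -4), (-4, -1), (-3, -3), (-3, 2), (-2, -4), (-2, -1), (3, -3), (3, 2). Count: 8.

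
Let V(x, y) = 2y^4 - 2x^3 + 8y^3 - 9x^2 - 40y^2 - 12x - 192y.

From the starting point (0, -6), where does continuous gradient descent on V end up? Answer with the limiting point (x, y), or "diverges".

diverges

V is separable, so gradient descent decouples: x follows -∂V/∂x, y follows -∂V/∂y.
∂V/∂x = -6(x + 1)(x + 2); at x=0 this is -12, so x increases.
∂V/∂y = 8(y - 3)(y + 2)(y + 4); at y=-6 this is -576, so y increases.
The x-coordinate has no critical point in that direction and runs off to infinity.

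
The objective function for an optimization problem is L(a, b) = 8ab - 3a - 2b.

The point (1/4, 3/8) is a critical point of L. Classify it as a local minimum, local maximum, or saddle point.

The Hessian of L is constant: H = [[0, 8], [8, 0]].
det(H) = 0·0 − 8² = -64.
Since det(H) < 0, H is indefinite and the critical point is a saddle point.

saddle point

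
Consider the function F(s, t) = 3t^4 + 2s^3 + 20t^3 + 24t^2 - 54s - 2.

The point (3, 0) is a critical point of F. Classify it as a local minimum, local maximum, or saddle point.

The mixed partial ∂²F/∂s∂t is 0, so the Hessian at any point is diag(F_ss, F_tt) = diag(12s, 12(3t^2 + 10t + 4)).
At (3, 0): H = diag(36, 48).
Both eigenvalues are positive, so H is positive definite: a local minimum.

local minimum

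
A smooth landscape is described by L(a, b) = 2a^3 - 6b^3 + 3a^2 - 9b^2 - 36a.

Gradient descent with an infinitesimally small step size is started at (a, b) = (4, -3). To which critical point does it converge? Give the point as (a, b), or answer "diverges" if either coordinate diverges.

(2, -1)

L is separable, so gradient descent decouples: a follows -∂L/∂a, b follows -∂L/∂b.
∂L/∂a = 6(a - 2)(a + 3); at a=4 this is 84, so a decreases.
∂L/∂b = -18b(b + 1); at b=-3 this is -108, so b increases.
a converges to its nearest critical value 2 (a local min of the a-part); b converges to -1. The iterate converges to (2, -1).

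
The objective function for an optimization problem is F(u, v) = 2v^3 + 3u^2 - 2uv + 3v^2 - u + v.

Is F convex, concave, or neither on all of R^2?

neither

The term 2v^3 is cubic, so the Hessian is not constant.
∂²F/∂v² = 12v + 6, which takes both signs as v varies (negative for sufficiently negative v). A diagonal entry of the Hessian changing sign means the Hessian is neither positive- nor negative-semidefinite on all of R^2.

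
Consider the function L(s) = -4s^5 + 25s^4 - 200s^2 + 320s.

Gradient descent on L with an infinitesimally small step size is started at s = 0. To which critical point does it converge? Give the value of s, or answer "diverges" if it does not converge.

L'(s) = -20(s - 4)(s - 2)(s - 1)(s + 2), so L'(0) = 320.
Gradient descent moves in the -L' direction, i.e. s is decreasing.
The nearest critical point in that direction is s = -2, where L'' = 1440 > 0 (a local minimum). The iterate converges there.

-2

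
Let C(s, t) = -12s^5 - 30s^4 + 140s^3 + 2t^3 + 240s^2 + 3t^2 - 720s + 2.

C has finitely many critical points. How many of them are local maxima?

C separates as a function of s plus a function of t, so ∇C=0 decouples.
∂C/∂s = -60(s - 2)(s - 1)(s + 2)(s + 3) = 0 at s ∈ {-3, -2, 1, 2}; ∂C/∂t = 6t(t + 1) = 0 at t ∈ {-1, 0}.
The Hessian is diagonal: diag(C_ss, C_tt). Second derivatives: C_ss(-3)=1200, C_ss(-2)=-720, C_ss(1)=720, C_ss(2)=-1200; C_tt(-1)=-6, C_tt(0)=6.
Local maxima occur where both diagonal entries negative: (-2, -1), (2, -1). Count: 2.

2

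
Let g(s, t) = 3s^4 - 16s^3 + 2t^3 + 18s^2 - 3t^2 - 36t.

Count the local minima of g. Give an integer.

2

g separates as a function of s plus a function of t, so ∇g=0 decouples.
∂g/∂s = 12s(s - 3)(s - 1) = 0 at s ∈ {0, 1, 3}; ∂g/∂t = 6(t - 3)(t + 2) = 0 at t ∈ {-2, 3}.
The Hessian is diagonal: diag(g_ss, g_tt). Second derivatives: g_ss(0)=36, g_ss(1)=-24, g_ss(3)=72; g_tt(-2)=-30, g_tt(3)=30.
Local minima occur where both diagonal entries positive: (0, 3), (3, 3). Count: 2.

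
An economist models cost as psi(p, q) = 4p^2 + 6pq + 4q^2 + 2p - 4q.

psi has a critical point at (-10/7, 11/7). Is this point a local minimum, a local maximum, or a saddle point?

The Hessian of psi is constant: H = [[8, 6], [6, 8]].
det(H) = 8·8 − 6² = 28.
det(H) > 0 and tr(H) = 16 > 0, so H is positive definite and the point is a local minimum.

local minimum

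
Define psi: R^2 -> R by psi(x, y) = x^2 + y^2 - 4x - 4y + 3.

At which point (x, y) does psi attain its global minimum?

(2, 2)

psi(x,y) separates as P(x) + Q(y) + 3, so its minimum is min P + min Q + 3.
P'(x) = 2x - 4 vanishes at x ∈ {2}; Q'(y) = 2y - 4 vanishes at y ∈ {2}.
Local minima of P (where P''>0): P(2)=-4. Local minima of Q: Q(2)=-4.
So the global minimum of psi is P(2) + Q(2) + 3 = -4 − 4 + 3 = -5, attained at (2, 2).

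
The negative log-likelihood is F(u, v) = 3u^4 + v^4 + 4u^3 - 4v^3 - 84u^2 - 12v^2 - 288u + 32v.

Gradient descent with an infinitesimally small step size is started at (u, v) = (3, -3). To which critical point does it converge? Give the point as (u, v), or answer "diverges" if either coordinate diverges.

F is separable, so gradient descent decouples: u follows -∂F/∂u, v follows -∂F/∂v.
∂F/∂u = 12(u - 4)(u + 2)(u + 3); at u=3 this is -360, so u increases.
∂F/∂v = 4(v - 4)(v - 1)(v + 2); at v=-3 this is -112, so v increases.
u converges to its nearest critical value 4 (a local min of the u-part); v converges to -2. The iterate converges to (4, -2).

(4, -2)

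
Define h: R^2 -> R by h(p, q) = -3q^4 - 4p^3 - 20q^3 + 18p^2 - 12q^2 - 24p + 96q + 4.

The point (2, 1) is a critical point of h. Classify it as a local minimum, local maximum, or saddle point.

The mixed partial ∂²h/∂p∂q is 0, so the Hessian at any point is diag(h_pp, h_qq) = diag(12(-2p + 3), -12(3q^2 + 10q + 2)).
At (2, 1): H = diag(-12, -180).
Both eigenvalues are negative, so H is negative definite: a local maximum.

local maximum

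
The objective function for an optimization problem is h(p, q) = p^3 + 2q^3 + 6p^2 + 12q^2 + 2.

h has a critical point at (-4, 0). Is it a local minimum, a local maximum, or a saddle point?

saddle point

The mixed partial ∂²h/∂p∂q is 0, so the Hessian at any point is diag(h_pp, h_qq) = diag(6(p + 2), 12(q + 2)).
At (-4, 0): H = diag(-12, 24).
The eigenvalues have opposite signs, so H is indefinite: a saddle point.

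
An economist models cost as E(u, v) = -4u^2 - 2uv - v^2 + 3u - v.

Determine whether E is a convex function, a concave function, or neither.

E is quadratic, so its Hessian is the constant matrix H = [[-8, -2], [-2, -2]].
det(H) = 12, tr(H) = -10.
det(H) > 0 and tr(H) < 0, so H is negative definite everywhere: concave.

concave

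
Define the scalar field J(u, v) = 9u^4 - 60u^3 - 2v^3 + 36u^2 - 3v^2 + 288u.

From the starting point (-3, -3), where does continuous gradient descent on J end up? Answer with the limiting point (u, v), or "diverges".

J is separable, so gradient descent decouples: u follows -∂J/∂u, v follows -∂J/∂v.
∂J/∂u = 36(u - 4)(u - 2)(u + 1); at u=-3 this is -2520, so u increases.
∂J/∂v = -6v(v + 1); at v=-3 this is -36, so v increases.
u converges to its nearest critical value -1 (a local min of the u-part); v converges to -1. The iterate converges to (-1, -1).

(-1, -1)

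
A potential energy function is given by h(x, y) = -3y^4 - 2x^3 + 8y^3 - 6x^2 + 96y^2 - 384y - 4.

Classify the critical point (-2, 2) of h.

local minimum

The mixed partial ∂²h/∂x∂y is 0, so the Hessian at any point is diag(h_xx, h_yy) = diag(-12(x + 1), 12(-3y^2 + 4y + 16)).
At (-2, 2): H = diag(12, 144).
Both eigenvalues are positive, so H is positive definite: a local minimum.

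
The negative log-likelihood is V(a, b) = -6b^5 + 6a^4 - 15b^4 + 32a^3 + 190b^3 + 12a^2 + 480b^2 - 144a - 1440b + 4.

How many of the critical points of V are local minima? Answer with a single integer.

V separates as a function of a plus a function of b, so ∇V=0 decouples.
∂V/∂a = 24(a - 1)(a + 2)(a + 3) = 0 at a ∈ {-3, -2, 1}; ∂V/∂b = -30(b - 4)(b - 1)(b + 3)(b + 4) = 0 at b ∈ {-4, -3, 1, 4}.
The Hessian is diagonal: diag(V_aa, V_bb). Second derivatives: V_aa(-3)=96, V_aa(-2)=-72, V_aa(1)=288; V_bb(-4)=1200, V_bb(-3)=-840, V_bb(1)=1800, V_bb(4)=-5040.
Local minima occur where both diagonal entries positive: (-3, -4), (-3, 1), (1, -4), (1, 1). Count: 4.

4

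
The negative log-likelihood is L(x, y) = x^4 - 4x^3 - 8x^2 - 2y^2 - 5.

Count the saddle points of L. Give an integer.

2

L separates as a function of x plus a function of y, so ∇L=0 decouples.
∂L/∂x = 4x(x - 4)(x + 1) = 0 at x ∈ {-1, 0, 4}; ∂L/∂y = -4y = 0 at y ∈ {0}.
The Hessian is diagonal: diag(L_xx, L_yy). Second derivatives: L_xx(-1)=20, L_xx(0)=-16, L_xx(4)=80; L_yy(0)=-4.
Saddle points occur where the two diagonal entries have opposite signs: (-1, 0), (4, 0). Count: 2.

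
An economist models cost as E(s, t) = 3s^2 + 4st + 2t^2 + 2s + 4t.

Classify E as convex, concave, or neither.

convex

E is quadratic, so its Hessian is the constant matrix H = [[6, 4], [4, 4]].
det(H) = 8, tr(H) = 10.
det(H) > 0 and tr(H) > 0, so H is positive definite everywhere: convex.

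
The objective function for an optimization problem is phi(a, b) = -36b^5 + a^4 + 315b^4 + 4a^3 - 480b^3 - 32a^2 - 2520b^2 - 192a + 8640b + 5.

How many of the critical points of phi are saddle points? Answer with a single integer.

6

phi separates as a function of a plus a function of b, so ∇phi=0 decouples.
∂phi/∂a = 4(a - 4)(a + 3)(a + 4) = 0 at a ∈ {-4, -3, 4}; ∂phi/∂b = -180(b - 4)(b - 3)(b - 2)(b + 2) = 0 at b ∈ {-2, 2, 3, 4}.
The Hessian is diagonal: diag(phi_aa, phi_bb). Second derivatives: phi_aa(-4)=32, phi_aa(-3)=-28, phi_aa(4)=224; phi_bb(-2)=21600, phi_bb(2)=-1440, phi_bb(3)=900, phi_bb(4)=-2160.
Saddle points occur where the two diagonal entries have opposite signs: (-4, 2), (-4, 4), (-3, -2), (-3, 3), (4, 2), (4, 4). Count: 6.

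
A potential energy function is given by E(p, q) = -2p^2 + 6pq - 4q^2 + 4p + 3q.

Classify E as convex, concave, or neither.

neither

E is quadratic, so its Hessian is the constant matrix H = [[-4, 6], [6, -8]].
det(H) = -4, tr(H) = -12.
det(H) < 0, so H is indefinite: neither convex nor concave.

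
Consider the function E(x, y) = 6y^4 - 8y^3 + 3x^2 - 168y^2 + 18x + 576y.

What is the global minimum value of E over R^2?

E(x,y) separates as P(x) + Q(y), so its minimum is min P + min Q.
P'(x) = 6x + 18 vanishes at x ∈ {-3}; Q'(y) = 24(y - 3)(y - 2)(y + 4) vanishes at y ∈ {-4, 2, 3}.
Local minima of P (where P''>0): P(-3)=-27. Local minima of Q: Q(-4)=-2944, Q(3)=486.
So the global minimum of E is P(-3) + Q(-4) = -27 − 2944 = -2971, attained at (-3, -4).

-2971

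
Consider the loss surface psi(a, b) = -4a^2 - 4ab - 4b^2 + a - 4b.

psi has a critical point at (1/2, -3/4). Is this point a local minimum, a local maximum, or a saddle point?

local maximum

The Hessian of psi is constant: H = [[-8, -4], [-4, -8]].
det(H) = (-8)·(-8) − (-4)² = 48.
det(H) > 0 and tr(H) = -16 < 0, so H is negative definite and the point is a local maximum.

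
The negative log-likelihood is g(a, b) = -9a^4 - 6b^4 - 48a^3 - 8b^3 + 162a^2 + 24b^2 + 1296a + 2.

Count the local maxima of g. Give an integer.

4

g separates as a function of a plus a function of b, so ∇g=0 decouples.
∂g/∂a = -36(a - 3)(a + 3)(a + 4) = 0 at a ∈ {-4, -3, 3}; ∂g/∂b = -24b(b - 1)(b + 2) = 0 at b ∈ {-2, 0, 1}.
The Hessian is diagonal: diag(g_aa, g_bb). Second derivatives: g_aa(-4)=-252, g_aa(-3)=216, g_aa(3)=-1512; g_bb(-2)=-144, g_bb(0)=48, g_bb(1)=-72.
Local maxima occur where both diagonal entries negative: (-4, -2), (-4, 1), (3, -2), (3, 1). Count: 4.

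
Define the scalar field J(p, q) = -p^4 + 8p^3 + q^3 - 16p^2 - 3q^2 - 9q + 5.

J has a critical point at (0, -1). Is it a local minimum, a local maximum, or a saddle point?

The mixed partial ∂²J/∂p∂q is 0, so the Hessian at any point is diag(J_pp, J_qq) = diag(4(-3p^2 + 12p - 8), 6(q - 1)).
At (0, -1): H = diag(-32, -12).
Both eigenvalues are negative, so H is negative definite: a local maximum.

local maximum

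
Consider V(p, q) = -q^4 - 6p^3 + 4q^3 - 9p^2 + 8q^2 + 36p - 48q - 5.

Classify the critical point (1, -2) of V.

The mixed partial ∂²V/∂p∂q is 0, so the Hessian at any point is diag(V_pp, V_qq) = diag(-18(2p + 1), 4(-3q^2 + 6q + 4)).
At (1, -2): H = diag(-54, -80).
Both eigenvalues are negative, so H is negative definite: a local maximum.

local maximum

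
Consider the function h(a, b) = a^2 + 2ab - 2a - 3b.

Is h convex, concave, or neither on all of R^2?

neither

h is quadratic, so its Hessian is the constant matrix H = [[2, 2], [2, 0]].
det(H) = -4, tr(H) = 2.
det(H) < 0, so H is indefinite: neither convex nor concave.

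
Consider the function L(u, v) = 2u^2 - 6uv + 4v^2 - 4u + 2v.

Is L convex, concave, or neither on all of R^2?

neither

L is quadratic, so its Hessian is the constant matrix H = [[4, -6], [-6, 8]].
det(H) = -4, tr(H) = 12.
det(H) < 0, so H is indefinite: neither convex nor concave.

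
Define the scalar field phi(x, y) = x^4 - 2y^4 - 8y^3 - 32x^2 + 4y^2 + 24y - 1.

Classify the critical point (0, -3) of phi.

local maximum

The mixed partial ∂²phi/∂x∂y is 0, so the Hessian at any point is diag(phi_xx, phi_yy) = diag(4(3x^2 - 16), 8(-3y^2 - 6y + 1)).
At (0, -3): H = diag(-64, -64).
Both eigenvalues are negative, so H is negative definite: a local maximum.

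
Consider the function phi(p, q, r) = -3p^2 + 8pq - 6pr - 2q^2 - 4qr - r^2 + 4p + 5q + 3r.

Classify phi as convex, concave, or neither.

neither

phi is quadratic, so its Hessian is the constant matrix H = [[-6, 8, -6], [8, -4, -4], [-6, -4, -2]].
Leading principal minors: -6, -40, 704.
Neither pattern holds ⇒ H is indefinite ⇒ neither convex nor concave.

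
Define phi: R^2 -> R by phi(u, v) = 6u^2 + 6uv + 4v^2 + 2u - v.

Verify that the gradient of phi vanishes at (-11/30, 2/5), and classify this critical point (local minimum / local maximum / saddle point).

local minimum

∇phi = (12u + 6v + 2, 6u + 8v - 1); substituting (-11/30, 2/5) gives ∇phi = (0, 0), so (-11/30, 2/5) is indeed a critical point.
The Hessian of phi is constant: H = [[12, 6], [6, 8]].
det(H) = 12·8 − 6² = 60.
det(H) > 0 and tr(H) = 20 > 0, so H is positive definite and the point is a local minimum.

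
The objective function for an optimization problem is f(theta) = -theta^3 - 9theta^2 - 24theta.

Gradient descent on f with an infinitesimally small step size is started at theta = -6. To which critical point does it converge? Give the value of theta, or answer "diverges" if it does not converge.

-4

f'(theta) = -3(theta + 2)(theta + 4), so f'(-6) = -24.
Gradient descent moves in the -f' direction, i.e. theta is increasing.
The nearest critical point in that direction is theta = -4, where f'' = 6 > 0 (a local minimum). The iterate converges there.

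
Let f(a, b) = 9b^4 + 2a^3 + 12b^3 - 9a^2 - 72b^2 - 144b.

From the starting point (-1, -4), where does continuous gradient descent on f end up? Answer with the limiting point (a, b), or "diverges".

f is separable, so gradient descent decouples: a follows -∂f/∂a, b follows -∂f/∂b.
∂f/∂a = 6a(a - 3); at a=-1 this is 24, so a decreases.
∂f/∂b = 36(b - 2)(b + 1)(b + 2); at b=-4 this is -1296, so b increases.
The a-coordinate has no critical point in that direction and runs off to infinity.

diverges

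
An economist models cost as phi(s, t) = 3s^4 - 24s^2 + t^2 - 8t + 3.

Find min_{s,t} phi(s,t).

-61

phi(s,t) separates as P(s) + Q(t) + 3, so its minimum is min P + min Q + 3.
P'(s) = 12s(s - 2)(s + 2) vanishes at s ∈ {-2, 0, 2}; Q'(t) = 2(t - 4) vanishes at t ∈ {4}.
Local minima of P (where P''>0): P(-2)=-48, P(2)=-48. Local minima of Q: Q(4)=-16.
So the global minimum of phi is P(-2) + Q(4) + 3 = -48 − 16 + 3 = -61, attained at (-2, 4).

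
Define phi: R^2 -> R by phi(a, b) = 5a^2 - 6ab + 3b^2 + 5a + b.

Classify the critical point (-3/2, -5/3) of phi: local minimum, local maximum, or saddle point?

local minimum

The Hessian of phi is constant: H = [[10, -6], [-6, 6]].
det(H) = 10·6 − (-6)² = 24.
det(H) > 0 and tr(H) = 16 > 0, so H is positive definite and the point is a local minimum.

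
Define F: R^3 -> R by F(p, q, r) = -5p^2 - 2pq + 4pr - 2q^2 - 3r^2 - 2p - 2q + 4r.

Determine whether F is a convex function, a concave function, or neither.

concave

F is quadratic, so its Hessian is the constant matrix H = [[-10, -2, 4], [-2, -4, 0], [4, 0, -6]].
Leading principal minors: -10, 36, -152.
Signs alternate −, +, − ⇒ H ≺ 0 ⇒ concave.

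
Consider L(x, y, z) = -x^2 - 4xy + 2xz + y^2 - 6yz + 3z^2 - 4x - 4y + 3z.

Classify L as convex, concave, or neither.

L is quadratic, so its Hessian is the constant matrix H = [[-2, -4, 2], [-4, 2, -6], [2, -6, 6]].
Leading principal minors: -2, -20, 40.
Neither pattern holds ⇒ H is indefinite ⇒ neither convex nor concave.

neither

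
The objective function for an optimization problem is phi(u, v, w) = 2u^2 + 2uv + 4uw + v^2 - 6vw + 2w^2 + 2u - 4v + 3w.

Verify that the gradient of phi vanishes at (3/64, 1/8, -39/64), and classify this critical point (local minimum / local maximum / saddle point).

saddle point

∇phi = (4u + 2v + 4w + 2, 2u + 2v - 6w - 4, 4u - 6v + 4w + 3); substituting (3/64, 1/8, -39/64) gives ∇phi = (0, 0, 0), so (3/64, 1/8, -39/64) is indeed a critical point.
The Hessian is constant: H = [[4, 2, 4], [2, 2, -6], [4, -6, 4]].
Leading principal minors: Δ₁ = 4, Δ₂ = 4, Δ₃ = -256.
The minors fit neither the all-positive nor the alternating-sign pattern, so H is indefinite: a saddle point.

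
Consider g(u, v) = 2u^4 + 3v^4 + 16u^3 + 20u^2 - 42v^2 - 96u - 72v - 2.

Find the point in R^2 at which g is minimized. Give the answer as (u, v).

(1, 3)

g(u,v) separates as P(u) + Q(v) − 2, so its minimum is min P + min Q − 2.
P'(u) = 8(u - 1)(u + 3)(u + 4) vanishes at u ∈ {-4, -3, 1}; Q'(v) = 12(v - 3)(v + 1)(v + 2) vanishes at v ∈ {-2, -1, 3}.
Local minima of P (where P''>0): P(-4)=192, P(1)=-58. Local minima of Q: Q(-2)=24, Q(3)=-351.
So the global minimum of g is P(1) + Q(3) − 2 = -58 − 351 − 2 = -411, attained at (1, 3).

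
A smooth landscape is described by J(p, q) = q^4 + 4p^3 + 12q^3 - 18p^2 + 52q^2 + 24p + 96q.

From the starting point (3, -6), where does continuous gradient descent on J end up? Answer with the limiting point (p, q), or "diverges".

(2, -4)

J is separable, so gradient descent decouples: p follows -∂J/∂p, q follows -∂J/∂q.
∂J/∂p = 12(p - 2)(p - 1); at p=3 this is 24, so p decreases.
∂J/∂q = 4(q + 2)(q + 3)(q + 4); at q=-6 this is -96, so q increases.
p converges to its nearest critical value 2 (a local min of the p-part); q converges to -4. The iterate converges to (2, -4).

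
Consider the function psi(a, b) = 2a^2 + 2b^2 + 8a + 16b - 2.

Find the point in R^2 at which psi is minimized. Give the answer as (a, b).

(-2, -4)

psi(a,b) separates as P(a) + Q(b) − 2, so its minimum is min P + min Q − 2.
P'(a) = 4a + 8 vanishes at a ∈ {-2}; Q'(b) = 4b + 16 vanishes at b ∈ {-4}.
Local minima of P (where P''>0): P(-2)=-8. Local minima of Q: Q(-4)=-32.
So the global minimum of psi is P(-2) + Q(-4) − 2 = -8 − 32 − 2 = -42, attained at (-2, -4).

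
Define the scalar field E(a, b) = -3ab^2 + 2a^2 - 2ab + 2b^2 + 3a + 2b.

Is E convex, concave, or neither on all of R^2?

The term -3ab^2 is cubic, so the Hessian is not constant.
∂²E/∂b² = -6a + 4, which takes both signs as a varies (negative for sufficiently large a). A diagonal entry of the Hessian changing sign means the Hessian is neither positive- nor negative-semidefinite on all of R^2.

neither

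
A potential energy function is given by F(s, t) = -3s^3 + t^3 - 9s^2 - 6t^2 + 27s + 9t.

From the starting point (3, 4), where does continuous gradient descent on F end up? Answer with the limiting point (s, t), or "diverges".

F is separable, so gradient descent decouples: s follows -∂F/∂s, t follows -∂F/∂t.
∂F/∂s = -9(s - 1)(s + 3); at s=3 this is -108, so s increases.
∂F/∂t = 3(t - 3)(t - 1); at t=4 this is 9, so t decreases.
The s-coordinate has no critical point in that direction and runs off to infinity.

diverges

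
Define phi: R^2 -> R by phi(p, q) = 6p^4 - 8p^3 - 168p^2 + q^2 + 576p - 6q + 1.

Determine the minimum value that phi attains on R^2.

phi(p,q) separates as A(p) + B(q) + 1, so its minimum is min A + min B + 1.
A'(p) = 24(p - 3)(p - 2)(p + 4) vanishes at p ∈ {-4, 2, 3}; B'(q) = 2q - 6 vanishes at q ∈ {3}.
Local minima of A (where A''>0): A(-4)=-2944, A(3)=486. Local minima of B: B(3)=-9.
So the global minimum of phi is A(-4) + B(3) + 1 = -2944 − 9 + 1 = -2952, attained at (-4, 3).

-2952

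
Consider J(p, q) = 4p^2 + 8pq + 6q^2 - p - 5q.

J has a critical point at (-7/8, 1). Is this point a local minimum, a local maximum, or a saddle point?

The Hessian of J is constant: H = [[8, 8], [8, 12]].
det(H) = 8·12 − 8² = 32.
det(H) > 0 and tr(H) = 20 > 0, so H is positive definite and the point is a local minimum.

local minimum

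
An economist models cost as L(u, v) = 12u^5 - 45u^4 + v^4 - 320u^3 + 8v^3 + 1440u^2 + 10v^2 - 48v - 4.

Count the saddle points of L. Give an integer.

6

L separates as a function of u plus a function of v, so ∇L=0 decouples.
∂L/∂u = 60u(u - 4)(u - 3)(u + 4) = 0 at u ∈ {-4, 0, 3, 4}; ∂L/∂v = 4(v - 1)(v + 3)(v + 4) = 0 at v ∈ {-4, -3, 1}.
The Hessian is diagonal: diag(L_uu, L_vv). Second derivatives: L_uu(-4)=-13440, L_uu(0)=2880, L_uu(3)=-1260, L_uu(4)=1920; L_vv(-4)=20, L_vv(-3)=-16, L_vv(1)=80.
Saddle points occur where the two diagonal entries have opposite signs: (-4, -4), (-4, 1), (0, -3), (3, -4), (3, 1), (4, -3). Count: 6.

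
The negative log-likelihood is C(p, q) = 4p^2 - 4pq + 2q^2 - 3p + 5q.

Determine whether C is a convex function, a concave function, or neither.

C is quadratic, so its Hessian is the constant matrix H = [[8, -4], [-4, 4]].
det(H) = 16, tr(H) = 12.
det(H) > 0 and tr(H) > 0, so H is positive definite everywhere: convex.

convex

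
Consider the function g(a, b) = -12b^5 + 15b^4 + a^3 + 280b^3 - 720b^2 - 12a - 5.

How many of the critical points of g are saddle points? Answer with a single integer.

g separates as a function of a plus a function of b, so ∇g=0 decouples.
∂g/∂a = 3(a - 2)(a + 2) = 0 at a ∈ {-2, 2}; ∂g/∂b = -60b(b - 3)(b - 2)(b + 4) = 0 at b ∈ {-4, 0, 2, 3}.
The Hessian is diagonal: diag(g_aa, g_bb). Second derivatives: g_aa(-2)=-12, g_aa(2)=12; g_bb(-4)=10080, g_bb(0)=-1440, g_bb(2)=720, g_bb(3)=-1260.
Saddle points occur where the two diagonal entries have opposite signs: (-2, -4), (-2, 2), (2, 0), (2, 3). Count: 4.

4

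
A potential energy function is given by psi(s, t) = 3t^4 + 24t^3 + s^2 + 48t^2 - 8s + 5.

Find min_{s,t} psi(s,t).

-11

psi(s,t) separates as P(s) + Q(t) + 5, so its minimum is min P + min Q + 5.
P'(s) = 2s - 8 vanishes at s ∈ {4}; Q'(t) = 12t(t + 2)(t + 4) vanishes at t ∈ {-4, -2, 0}.
Local minima of P (where P''>0): P(4)=-16. Local minima of Q: Q(-4)=0, Q(0)=0.
So the global minimum of psi is P(4) + Q(-4) + 5 = -16 + 0 + 5 = -11, attained at (4, -4).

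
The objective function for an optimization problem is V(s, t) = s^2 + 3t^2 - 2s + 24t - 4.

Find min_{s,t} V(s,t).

-53

V(s,t) separates as P(s) + Q(t) − 4, so its minimum is min P + min Q − 4.
P'(s) = 2s - 2 vanishes at s ∈ {1}; Q'(t) = 6(t + 4) vanishes at t ∈ {-4}.
Local minima of P (where P''>0): P(1)=-1. Local minima of Q: Q(-4)=-48.
So the global minimum of V is P(1) + Q(-4) − 4 = -1 − 48 − 4 = -53, attained at (1, -4).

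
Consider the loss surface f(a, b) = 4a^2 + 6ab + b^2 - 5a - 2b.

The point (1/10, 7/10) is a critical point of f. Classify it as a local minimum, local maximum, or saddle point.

The Hessian of f is constant: H = [[8, 6], [6, 2]].
det(H) = 8·2 − 6² = -20.
Since det(H) < 0, H is indefinite and the critical point is a saddle point.

saddle point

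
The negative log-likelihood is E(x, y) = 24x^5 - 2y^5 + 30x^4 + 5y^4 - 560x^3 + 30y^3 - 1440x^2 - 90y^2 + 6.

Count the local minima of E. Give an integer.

E separates as a function of x plus a function of y, so ∇E=0 decouples.
∂E/∂x = 120x(x - 4)(x + 2)(x + 3) = 0 at x ∈ {-3, -2, 0, 4}; ∂E/∂y = -10y(y - 3)(y - 2)(y + 3) = 0 at y ∈ {-3, 0, 2, 3}.
The Hessian is diagonal: diag(E_xx, E_yy). Second derivatives: E_xx(-3)=-2520, E_xx(-2)=1440, E_xx(0)=-2880, E_xx(4)=20160; E_yy(-3)=900, E_yy(0)=-180, E_yy(2)=100, E_yy(3)=-180.
Local minima occur where both diagonal entries positive: (-2, -3), (-2, 2), (4, -3), (4, 2). Count: 4.

4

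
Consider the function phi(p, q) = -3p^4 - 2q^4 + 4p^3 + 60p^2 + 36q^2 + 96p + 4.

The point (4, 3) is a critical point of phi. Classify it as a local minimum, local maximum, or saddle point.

local maximum

The mixed partial ∂²phi/∂p∂q is 0, so the Hessian at any point is diag(phi_pp, phi_qq) = diag(12(-3p^2 + 2p + 10), 24(-q^2 + 3)).
At (4, 3): H = diag(-360, -144).
Both eigenvalues are negative, so H is negative definite: a local maximum.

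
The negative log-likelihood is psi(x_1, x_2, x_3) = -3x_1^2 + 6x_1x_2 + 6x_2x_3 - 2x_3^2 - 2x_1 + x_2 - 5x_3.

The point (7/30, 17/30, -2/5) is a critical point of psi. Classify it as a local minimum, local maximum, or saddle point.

saddle point

The Hessian is constant: H = [[-6, 6, 0], [6, 0, 6], [0, 6, -4]].
Leading principal minors: Δ₁ = -6, Δ₂ = -36, Δ₃ = 360.
The minors fit neither the all-positive nor the alternating-sign pattern, so H is indefinite: a saddle point.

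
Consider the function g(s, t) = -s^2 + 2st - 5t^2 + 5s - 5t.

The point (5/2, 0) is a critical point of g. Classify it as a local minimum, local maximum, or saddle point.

The Hessian of g is constant: H = [[-2, 2], [2, -10]].
det(H) = (-2)·(-10) − 2² = 16.
det(H) > 0 and tr(H) = -12 < 0, so H is negative definite and the point is a local maximum.

local maximum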